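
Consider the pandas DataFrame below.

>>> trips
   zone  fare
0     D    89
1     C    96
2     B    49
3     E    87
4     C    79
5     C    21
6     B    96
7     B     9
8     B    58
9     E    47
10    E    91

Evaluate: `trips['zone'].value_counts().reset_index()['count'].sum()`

value_counts of zone:
zone
B    4
C    3
E    3
D    1
Name: count, dtype: int64
reset_index():
  zone  count
0    B      4
1    C      3
2    E      3
3    D      1

11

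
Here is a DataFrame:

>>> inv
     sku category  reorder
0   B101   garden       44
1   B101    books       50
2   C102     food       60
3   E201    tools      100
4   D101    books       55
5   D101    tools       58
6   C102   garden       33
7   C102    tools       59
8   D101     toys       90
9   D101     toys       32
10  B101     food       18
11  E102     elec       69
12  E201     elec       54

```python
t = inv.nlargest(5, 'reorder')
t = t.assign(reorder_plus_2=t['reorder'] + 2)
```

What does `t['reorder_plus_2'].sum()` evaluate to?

388

take 5 rows with largest reorder:
     sku category  reorder
3   E201    tools      100
8   D101     toys       90
11  E102     elec       69
2   C102     food       60
7   C102    tools       59
add column reorder_plus_2 = t['reorder'] + 2:
     sku category  reorder  reorder_plus_2
3   E201    tools      100             102
8   D101     toys       90              92
11  E102     elec       69              71
2   C102     food       60              62
7   C102    tools       59              61
Finally, sum of column 'reorder_plus_2' = 388.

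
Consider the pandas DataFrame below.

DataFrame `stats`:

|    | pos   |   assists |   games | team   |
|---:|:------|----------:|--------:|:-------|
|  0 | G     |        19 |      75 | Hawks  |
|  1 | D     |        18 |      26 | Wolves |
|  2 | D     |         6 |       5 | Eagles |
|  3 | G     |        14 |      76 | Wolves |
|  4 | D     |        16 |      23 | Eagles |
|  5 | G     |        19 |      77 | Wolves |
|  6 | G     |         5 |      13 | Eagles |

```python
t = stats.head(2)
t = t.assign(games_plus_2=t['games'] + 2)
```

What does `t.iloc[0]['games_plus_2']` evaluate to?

77

take first 2 rows:
  pos  assists  games    team
0   G       19     75   Hawks
1   D       18     26  Wolves
add column games_plus_2 = t['games'] + 2:
  pos  assists  games    team  games_plus_2
0   G       19     75   Hawks            77
1   D       18     26  Wolves            28
Reading off the value at position 0, column 'games_plus_2', we get 77.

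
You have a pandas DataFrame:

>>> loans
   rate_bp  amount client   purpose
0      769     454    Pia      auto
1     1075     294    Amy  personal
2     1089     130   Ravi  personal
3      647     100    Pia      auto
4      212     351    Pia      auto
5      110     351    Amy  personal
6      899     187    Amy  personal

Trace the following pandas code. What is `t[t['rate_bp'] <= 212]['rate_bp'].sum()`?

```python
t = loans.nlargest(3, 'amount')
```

take 3 rows with largest amount:
   rate_bp  amount client   purpose
0      769     454    Pia      auto
4      212     351    Pia      auto
5      110     351    Amy  personal
filter rows where rate_bp <= 212:
   rate_bp  amount client   purpose
4      212     351    Pia      auto
5      110     351    Amy  personal
Then the sum of column 'rate_bp': 322

322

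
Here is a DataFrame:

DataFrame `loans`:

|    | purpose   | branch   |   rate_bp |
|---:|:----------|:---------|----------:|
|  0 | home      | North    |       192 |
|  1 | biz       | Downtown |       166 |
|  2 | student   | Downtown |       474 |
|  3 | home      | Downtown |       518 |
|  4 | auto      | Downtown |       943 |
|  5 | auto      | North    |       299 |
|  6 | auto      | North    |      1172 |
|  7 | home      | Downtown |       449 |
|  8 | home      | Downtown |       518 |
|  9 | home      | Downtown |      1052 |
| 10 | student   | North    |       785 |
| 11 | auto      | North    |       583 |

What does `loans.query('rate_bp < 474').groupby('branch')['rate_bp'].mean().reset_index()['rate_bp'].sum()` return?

filter rows where rate_bp < 474:
  purpose    branch  rate_bp
0    home     North      192
1     biz  Downtown      166
5    auto     North      299
7    home  Downtown      449
group by branch, mean of rate_bp:
branch
Downtown    307.5
North       245.5
Name: rate_bp, dtype: float64
reset_index():
     branch  rate_bp
0  Downtown    307.5
1     North    245.5

553.0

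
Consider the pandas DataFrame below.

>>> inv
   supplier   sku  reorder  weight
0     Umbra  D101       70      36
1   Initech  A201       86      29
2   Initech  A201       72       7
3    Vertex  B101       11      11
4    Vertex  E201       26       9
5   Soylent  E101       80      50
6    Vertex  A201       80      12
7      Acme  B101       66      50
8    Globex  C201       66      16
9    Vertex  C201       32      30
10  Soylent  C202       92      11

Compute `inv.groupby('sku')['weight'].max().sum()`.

group by sku, max of weight:
sku
A201    29
B101    50
C201    30
C202    11
D101    36
E101    50
E201     9
Name: weight, dtype: int64
So sum() = 215.

215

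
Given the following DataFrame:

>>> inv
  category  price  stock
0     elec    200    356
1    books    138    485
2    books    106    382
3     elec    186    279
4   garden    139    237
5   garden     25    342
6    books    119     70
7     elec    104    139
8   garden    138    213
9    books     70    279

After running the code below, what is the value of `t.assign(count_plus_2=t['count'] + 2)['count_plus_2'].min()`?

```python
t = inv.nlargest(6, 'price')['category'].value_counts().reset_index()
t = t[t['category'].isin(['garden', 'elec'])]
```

take 6 rows with largest price:
  category  price  stock
0     elec    200    356
3     elec    186    279
4   garden    139    237
1    books    138    485
8   garden    138    213
6    books    119     70
value_counts of category:
category
elec      2
garden    2
books     2
Name: count, dtype: int64
reset_index():
  category  count
0     elec      2
1   garden      2
2    books      2
filter rows where category in ['garden', 'elec']:
  category  count
0     elec      2
1   garden      2
add column count_plus_2 = t['count'] + 2:
  category  count  count_plus_2
0     elec      2             4
1   garden      2             4
Reading off the min of column 'count_plus_2', we get 4.

4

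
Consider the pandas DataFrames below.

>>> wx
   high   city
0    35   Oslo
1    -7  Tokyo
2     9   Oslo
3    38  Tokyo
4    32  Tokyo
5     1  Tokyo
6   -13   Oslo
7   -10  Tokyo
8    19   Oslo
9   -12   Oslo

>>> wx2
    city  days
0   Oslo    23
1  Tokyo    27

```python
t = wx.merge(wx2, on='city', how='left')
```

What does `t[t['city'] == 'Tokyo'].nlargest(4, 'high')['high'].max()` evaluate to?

38

merge on 'city' (how='left') → 10 rows:
   high   city  days
0    35   Oslo    23
1    -7  Tokyo    27
2     9   Oslo    23
3    38  Tokyo    27
4    32  Tokyo    27
5     1  Tokyo    27
6   -13   Oslo    23
7   -10  Tokyo    27
8    19   Oslo    23
9   -12   Oslo    23
filter rows where city == 'Tokyo':
   high   city  days
1    -7  Tokyo    27
3    38  Tokyo    27
4    32  Tokyo    27
5     1  Tokyo    27
7   -10  Tokyo    27
take 4 rows with largest high:
   high   city  days
3    38  Tokyo    27
4    32  Tokyo    27
5     1  Tokyo    27
1    -7  Tokyo    27
Hence 38.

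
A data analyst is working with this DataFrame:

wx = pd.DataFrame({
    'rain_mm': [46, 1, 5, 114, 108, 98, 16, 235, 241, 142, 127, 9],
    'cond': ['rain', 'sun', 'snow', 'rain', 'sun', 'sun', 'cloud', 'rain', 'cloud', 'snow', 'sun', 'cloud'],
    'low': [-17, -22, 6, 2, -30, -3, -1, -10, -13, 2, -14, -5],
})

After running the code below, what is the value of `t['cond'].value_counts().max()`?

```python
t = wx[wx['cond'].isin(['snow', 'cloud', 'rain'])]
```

filter rows where cond in ['snow', 'cloud', 'rain']:
    rain_mm   cond  low
0        46   rain  -17
2         5   snow    6
3       114   rain    2
6        16  cloud   -1
7       235   rain  -10
8       241  cloud  -13
9       142   snow    2
11        9  cloud   -5
value_counts of cond:
cond
rain     3
cloud    3
snow     2
Name: count, dtype: int64

3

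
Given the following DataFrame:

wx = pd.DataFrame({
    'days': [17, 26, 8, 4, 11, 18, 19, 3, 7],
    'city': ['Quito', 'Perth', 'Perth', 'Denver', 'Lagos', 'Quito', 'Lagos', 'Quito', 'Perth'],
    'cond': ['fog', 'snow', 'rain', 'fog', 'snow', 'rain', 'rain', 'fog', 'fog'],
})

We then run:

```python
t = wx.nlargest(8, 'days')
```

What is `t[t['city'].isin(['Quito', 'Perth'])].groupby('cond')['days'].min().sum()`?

take 8 rows with largest days:
   days    city  cond
1    26   Perth  snow
6    19   Lagos  rain
5    18   Quito  rain
0    17   Quito   fog
4    11   Lagos  snow
2     8   Perth  rain
8     7   Perth   fog
3     4  Denver   fog
filter rows where city in ['Quito', 'Perth']:
   days   city  cond
1    26  Perth  snow
5    18  Quito  rain
0    17  Quito   fog
2     8  Perth  rain
8     7  Perth   fog
group by cond, min of days:
cond
fog      7
rain     8
snow    26
Name: days, dtype: int64

41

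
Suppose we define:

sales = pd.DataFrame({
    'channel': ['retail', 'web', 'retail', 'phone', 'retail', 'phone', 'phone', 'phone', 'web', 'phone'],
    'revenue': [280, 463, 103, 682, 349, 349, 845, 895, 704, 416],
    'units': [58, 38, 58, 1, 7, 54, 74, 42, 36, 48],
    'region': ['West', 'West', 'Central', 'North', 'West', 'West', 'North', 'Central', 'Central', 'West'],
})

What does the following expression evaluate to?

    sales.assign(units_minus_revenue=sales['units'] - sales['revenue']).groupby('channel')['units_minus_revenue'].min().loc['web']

add column units_minus_revenue = sales['units'] - sales['revenue']:
  channel  revenue  units   region  units_minus_revenue
0  retail      280     58     West                 -222
1     web      463     38     West                 -425
2  retail      103     58  Central                  -45
3   phone      682      1    North                 -681
4  retail      349      7     West                 -342
5   phone      349     54     West                 -295
6   phone      845     74    North                 -771
7   phone      895     42  Central                 -853
8     web      704     36  Central                 -668
9   phone      416     48     West                 -368
group by channel, min of units_minus_revenue:
channel
phone    -853
retail   -342
web      -668
Name: units_minus_revenue, dtype: int64
Reading off the value at index 'web', we get -668.

-668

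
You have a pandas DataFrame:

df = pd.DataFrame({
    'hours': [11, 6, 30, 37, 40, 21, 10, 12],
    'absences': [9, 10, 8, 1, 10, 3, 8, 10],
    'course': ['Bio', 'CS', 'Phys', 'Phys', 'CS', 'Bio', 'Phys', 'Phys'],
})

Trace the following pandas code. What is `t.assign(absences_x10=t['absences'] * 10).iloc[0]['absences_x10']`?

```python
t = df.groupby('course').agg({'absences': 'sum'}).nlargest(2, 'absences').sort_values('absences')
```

group by course, sum of absences:
        absences
course          
Bio           12
CS            20
Phys          27
take 2 rows with largest absences:
        absences
course          
Phys          27
CS            20
sort by absences:
        absences
course          
CS            20
Phys          27
add column absences_x10 = t['absences'] * 10:
        absences  absences_x10
course                        
CS            20           200
Phys          27           270
Taking the value at position 0, column 'absences_x10' gives 200.

200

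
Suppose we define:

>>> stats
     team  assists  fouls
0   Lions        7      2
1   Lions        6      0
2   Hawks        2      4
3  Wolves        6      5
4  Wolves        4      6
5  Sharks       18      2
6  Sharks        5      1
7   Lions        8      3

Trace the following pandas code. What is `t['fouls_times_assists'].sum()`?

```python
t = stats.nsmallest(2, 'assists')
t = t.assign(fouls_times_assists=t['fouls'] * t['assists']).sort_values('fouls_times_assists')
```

32

take 2 rows with smallest assists:
     team  assists  fouls
2   Hawks        2      4
4  Wolves        4      6
add column fouls_times_assists = t['fouls'] * t['assists']:
     team  assists  fouls  fouls_times_assists
2   Hawks        2      4                    8
4  Wolves        4      6                   24
sort by fouls_times_assists:
     team  assists  fouls  fouls_times_assists
2   Hawks        2      4                    8
4  Wolves        4      6                   24
Taking the sum of column 'fouls_times_assists' gives 32.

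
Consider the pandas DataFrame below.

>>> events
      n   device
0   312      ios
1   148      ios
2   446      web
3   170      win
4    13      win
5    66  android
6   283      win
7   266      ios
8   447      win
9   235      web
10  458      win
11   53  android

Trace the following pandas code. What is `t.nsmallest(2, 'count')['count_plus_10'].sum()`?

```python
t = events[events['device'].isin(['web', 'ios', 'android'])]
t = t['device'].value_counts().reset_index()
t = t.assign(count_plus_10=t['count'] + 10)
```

filter rows where device in ['web', 'ios', 'android']:
      n   device
0   312      ios
1   148      ios
2   446      web
5    66  android
7   266      ios
9   235      web
11   53  android
value_counts of device:
device
ios        3
web        2
android    2
Name: count, dtype: int64
reset_index():
    device  count
0      ios      3
1      web      2
2  android      2
add column count_plus_10 = t['count'] + 10:
    device  count  count_plus_10
0      ios      3             13
1      web      2             12
2  android      2             12
take 2 rows with smallest count:
    device  count  count_plus_10
1      web      2             12
2  android      2             12

24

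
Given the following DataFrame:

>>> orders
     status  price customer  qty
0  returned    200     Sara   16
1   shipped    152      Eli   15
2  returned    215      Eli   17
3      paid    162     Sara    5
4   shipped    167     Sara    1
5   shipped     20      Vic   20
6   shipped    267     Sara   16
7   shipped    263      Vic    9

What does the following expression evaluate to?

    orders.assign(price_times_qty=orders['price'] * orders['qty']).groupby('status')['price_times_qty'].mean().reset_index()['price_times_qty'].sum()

add column price_times_qty = orders['price'] * orders['qty']:
     status  price customer  qty  price_times_qty
0  returned    200     Sara   16             3200
1   shipped    152      Eli   15             2280
2  returned    215      Eli   17             3655
3      paid    162     Sara    5              810
4   shipped    167     Sara    1              167
5   shipped     20      Vic   20              400
6   shipped    267     Sara   16             4272
7   shipped    263      Vic    9             2367
group by status, mean of price_times_qty:
status
paid         810.0
returned    3427.5
shipped     1897.2
Name: price_times_qty, dtype: float64
reset_index():
     status  price_times_qty
0      paid            810.0
1  returned           3427.5
2   shipped           1897.2

6134.7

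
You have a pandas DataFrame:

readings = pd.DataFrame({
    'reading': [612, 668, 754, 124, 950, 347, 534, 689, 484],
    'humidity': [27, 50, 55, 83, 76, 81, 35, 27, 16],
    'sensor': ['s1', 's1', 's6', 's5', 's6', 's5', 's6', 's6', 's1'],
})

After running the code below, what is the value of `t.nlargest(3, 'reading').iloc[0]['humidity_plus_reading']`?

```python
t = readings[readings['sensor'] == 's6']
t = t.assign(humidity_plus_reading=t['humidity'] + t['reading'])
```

1026

filter rows where sensor == 's6':
   reading  humidity sensor
2      754        55     s6
4      950        76     s6
6      534        35     s6
7      689        27     s6
add column humidity_plus_reading = t['humidity'] + t['reading']:
   reading  humidity sensor  humidity_plus_reading
2      754        55     s6                    809
4      950        76     s6                   1026
6      534        35     s6                    569
7      689        27     s6                    716
take 3 rows with largest reading:
   reading  humidity sensor  humidity_plus_reading
4      950        76     s6                   1026
2      754        55     s6                    809
7      689        27     s6                    716
Then the value at position 0, column 'humidity_plus_reading': 1026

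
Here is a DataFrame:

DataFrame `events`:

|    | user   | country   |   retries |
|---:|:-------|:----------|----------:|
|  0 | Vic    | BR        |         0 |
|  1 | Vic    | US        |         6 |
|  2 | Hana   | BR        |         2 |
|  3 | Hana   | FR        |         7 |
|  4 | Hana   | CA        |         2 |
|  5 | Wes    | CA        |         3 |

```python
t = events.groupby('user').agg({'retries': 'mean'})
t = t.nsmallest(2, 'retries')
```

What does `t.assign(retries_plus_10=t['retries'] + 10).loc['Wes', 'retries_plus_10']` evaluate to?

13.0

group by user, mean of retries:
       retries
user          
Hana  3.666667
Vic   3.000000
Wes   3.000000
take 2 rows with smallest retries:
      retries
user         
Vic       3.0
Wes       3.0
add column retries_plus_10 = t['retries'] + 10:
      retries  retries_plus_10
user                          
Vic       3.0             13.0
Wes       3.0             13.0
The value at row 'Wes', column 'retries_plus_10' is 13.0.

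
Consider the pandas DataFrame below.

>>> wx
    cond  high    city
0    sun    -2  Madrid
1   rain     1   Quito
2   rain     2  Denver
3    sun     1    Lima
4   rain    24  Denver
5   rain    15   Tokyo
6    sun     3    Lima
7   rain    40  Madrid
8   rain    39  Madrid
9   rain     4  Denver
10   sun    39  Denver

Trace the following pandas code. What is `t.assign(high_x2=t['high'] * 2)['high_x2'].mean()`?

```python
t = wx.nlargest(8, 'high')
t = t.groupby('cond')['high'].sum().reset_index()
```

166.0

take 8 rows with largest high:
    cond  high    city
7   rain    40  Madrid
8   rain    39  Madrid
10   sun    39  Denver
4   rain    24  Denver
5   rain    15   Tokyo
9   rain     4  Denver
6    sun     3    Lima
2   rain     2  Denver
group by cond, sum of high:
cond
rain    124
sun      42
Name: high, dtype: int64
reset_index():
   cond  high
0  rain   124
1   sun    42
add column high_x2 = t['high'] * 2:
   cond  high  high_x2
0  rain   124      248
1   sun    42       84
Reading off the mean of column 'high_x2', we get 166.0.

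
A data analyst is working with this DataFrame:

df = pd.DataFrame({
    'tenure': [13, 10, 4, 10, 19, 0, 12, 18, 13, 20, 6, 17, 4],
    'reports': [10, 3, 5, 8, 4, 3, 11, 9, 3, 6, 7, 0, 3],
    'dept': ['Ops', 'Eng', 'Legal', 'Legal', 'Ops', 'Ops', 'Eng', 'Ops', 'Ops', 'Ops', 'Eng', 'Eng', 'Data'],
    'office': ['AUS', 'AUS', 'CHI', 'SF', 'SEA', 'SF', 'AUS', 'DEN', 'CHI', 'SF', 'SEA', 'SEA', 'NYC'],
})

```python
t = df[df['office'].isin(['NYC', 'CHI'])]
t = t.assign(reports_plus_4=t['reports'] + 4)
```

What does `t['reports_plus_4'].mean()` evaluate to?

filter rows where office in ['NYC', 'CHI']:
    tenure  reports   dept office
2        4        5  Legal    CHI
8       13        3    Ops    CHI
12       4        3   Data    NYC
add column reports_plus_4 = t['reports'] + 4:
    tenure  reports   dept office  reports_plus_4
2        4        5  Legal    CHI               9
8       13        3    Ops    CHI               7
12       4        3   Data    NYC               7

7.66666666667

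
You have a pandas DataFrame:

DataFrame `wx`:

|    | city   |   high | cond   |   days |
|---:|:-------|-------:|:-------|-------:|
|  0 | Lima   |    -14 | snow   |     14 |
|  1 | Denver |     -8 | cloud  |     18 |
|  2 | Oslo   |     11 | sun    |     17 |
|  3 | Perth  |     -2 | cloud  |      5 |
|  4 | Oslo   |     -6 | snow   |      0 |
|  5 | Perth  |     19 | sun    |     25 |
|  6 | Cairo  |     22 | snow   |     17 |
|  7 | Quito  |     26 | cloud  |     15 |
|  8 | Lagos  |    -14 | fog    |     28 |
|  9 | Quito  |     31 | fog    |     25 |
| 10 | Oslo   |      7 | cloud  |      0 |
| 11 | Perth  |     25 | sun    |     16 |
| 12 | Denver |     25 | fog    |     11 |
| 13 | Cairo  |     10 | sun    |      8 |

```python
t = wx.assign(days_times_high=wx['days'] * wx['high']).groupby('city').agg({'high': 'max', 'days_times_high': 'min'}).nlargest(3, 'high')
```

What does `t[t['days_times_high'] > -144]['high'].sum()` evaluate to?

add column days_times_high = wx['days'] * wx['high']:
      city  high   cond  days  days_times_high
0     Lima   -14   snow    14             -196
1   Denver    -8  cloud    18             -144
2     Oslo    11    sun    17              187
3    Perth    -2  cloud     5              -10
4     Oslo    -6   snow     0                0
5    Perth    19    sun    25              475
6    Cairo    22   snow    17              374
7    Quito    26  cloud    15              390
8    Lagos   -14    fog    28             -392
9    Quito    31    fog    25              775
10    Oslo     7  cloud     0                0
11   Perth    25    sun    16              400
12  Denver    25    fog    11              275
13   Cairo    10    sun     8               80
group by city: max(high), min(days_times_high):
        high  days_times_high
city                         
Cairo     22               80
Denver    25             -144
Lagos    -14             -392
Lima     -14             -196
Oslo      11                0
Perth     25              -10
Quito     31              390
take 3 rows with largest high:
        high  days_times_high
city                         
Quito     31              390
Denver    25             -144
Perth     25              -10
filter rows where days_times_high > -144:
       high  days_times_high
city                        
Quito    31              390
Perth    25              -10
Then the sum of column 'high': 56

56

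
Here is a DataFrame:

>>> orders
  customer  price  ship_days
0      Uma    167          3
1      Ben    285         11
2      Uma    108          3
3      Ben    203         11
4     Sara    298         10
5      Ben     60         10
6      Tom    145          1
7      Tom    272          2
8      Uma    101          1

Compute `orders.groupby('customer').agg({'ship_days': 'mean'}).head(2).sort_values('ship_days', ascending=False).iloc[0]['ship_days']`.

10.6666666667

group by customer, mean of ship_days:
          ship_days
customer           
Ben       10.666667
Sara      10.000000
Tom        1.500000
Uma        2.333333
take first 2 rows:
          ship_days
customer           
Ben       10.666667
Sara      10.000000
sort by ship_days descending:
          ship_days
customer           
Ben       10.666667
Sara      10.000000
Finally, value at position 0, column 'ship_days' = 10.6666666667.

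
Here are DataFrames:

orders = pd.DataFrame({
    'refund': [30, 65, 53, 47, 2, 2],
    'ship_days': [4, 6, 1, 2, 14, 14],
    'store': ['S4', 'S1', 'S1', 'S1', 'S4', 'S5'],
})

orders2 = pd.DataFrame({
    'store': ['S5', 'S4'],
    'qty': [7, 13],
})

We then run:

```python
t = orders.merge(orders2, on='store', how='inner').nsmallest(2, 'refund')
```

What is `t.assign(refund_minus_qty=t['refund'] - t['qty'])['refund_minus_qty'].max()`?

-5

merge on 'store' (how='inner') → 3 rows:
   refund  ship_days store  qty
0      30          4    S4   13
1       2         14    S4   13
2       2         14    S5    7
take 2 rows with smallest refund:
   refund  ship_days store  qty
1       2         14    S4   13
2       2         14    S5    7
add column refund_minus_qty = t['refund'] - t['qty']:
   refund  ship_days store  qty  refund_minus_qty
1       2         14    S4   13               -11
2       2         14    S5    7                -5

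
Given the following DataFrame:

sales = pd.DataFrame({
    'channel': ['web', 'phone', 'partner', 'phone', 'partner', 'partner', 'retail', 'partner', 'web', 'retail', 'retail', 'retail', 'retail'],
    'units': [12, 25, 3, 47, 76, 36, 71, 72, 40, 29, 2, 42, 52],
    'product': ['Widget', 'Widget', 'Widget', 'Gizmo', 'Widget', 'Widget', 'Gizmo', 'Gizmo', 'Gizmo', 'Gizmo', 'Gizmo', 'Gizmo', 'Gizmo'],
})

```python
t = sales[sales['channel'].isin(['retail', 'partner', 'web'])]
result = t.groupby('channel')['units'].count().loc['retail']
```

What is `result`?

filter rows where channel in ['retail', 'partner', 'web']:
    channel  units product
0       web     12  Widget
2   partner      3  Widget
4   partner     76  Widget
5   partner     36  Widget
6    retail     71   Gizmo
7   partner     72   Gizmo
8       web     40   Gizmo
9    retail     29   Gizmo
10   retail      2   Gizmo
11   retail     42   Gizmo
12   retail     52   Gizmo
group by channel, count of units:
channel
partner    4
retail     5
web        2
Name: units, dtype: int64
The value at index 'retail' is 5.

5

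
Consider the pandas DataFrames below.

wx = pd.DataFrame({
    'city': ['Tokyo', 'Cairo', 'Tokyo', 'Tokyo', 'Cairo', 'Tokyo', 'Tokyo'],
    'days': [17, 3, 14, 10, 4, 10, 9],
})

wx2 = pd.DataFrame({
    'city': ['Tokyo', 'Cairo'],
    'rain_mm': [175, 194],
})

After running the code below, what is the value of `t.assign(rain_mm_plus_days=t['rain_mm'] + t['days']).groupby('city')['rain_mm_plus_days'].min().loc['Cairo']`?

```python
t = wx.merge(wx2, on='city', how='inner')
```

merge on 'city' (how='inner') → 7 rows:
    city  days  rain_mm
0  Tokyo    17      175
1  Cairo     3      194
2  Tokyo    14      175
3  Tokyo    10      175
4  Cairo     4      194
5  Tokyo    10      175
6  Tokyo     9      175
add column rain_mm_plus_days = t['rain_mm'] + t['days']:
    city  days  rain_mm  rain_mm_plus_days
0  Tokyo    17      175                192
1  Cairo     3      194                197
2  Tokyo    14      175                189
3  Tokyo    10      175                185
4  Cairo     4      194                198
5  Tokyo    10      175                185
6  Tokyo     9      175                184
group by city, min of rain_mm_plus_days:
city
Cairo    197
Tokyo    184
Name: rain_mm_plus_days, dtype: int64
Then the value at index 'Cairo': 197

197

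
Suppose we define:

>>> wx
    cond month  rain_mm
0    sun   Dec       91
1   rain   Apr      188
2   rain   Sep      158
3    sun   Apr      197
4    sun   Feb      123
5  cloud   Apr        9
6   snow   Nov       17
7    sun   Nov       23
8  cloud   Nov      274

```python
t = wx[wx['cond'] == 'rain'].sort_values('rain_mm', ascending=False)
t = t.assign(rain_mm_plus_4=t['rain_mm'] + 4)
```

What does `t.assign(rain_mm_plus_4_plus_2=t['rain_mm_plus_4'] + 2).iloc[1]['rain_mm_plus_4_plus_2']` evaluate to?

164

filter rows where cond == 'rain':
   cond month  rain_mm
1  rain   Apr      188
2  rain   Sep      158
sort by rain_mm descending:
   cond month  rain_mm
1  rain   Apr      188
2  rain   Sep      158
add column rain_mm_plus_4 = t['rain_mm'] + 4:
   cond month  rain_mm  rain_mm_plus_4
1  rain   Apr      188             192
2  rain   Sep      158             162
add column rain_mm_plus_4_plus_2 = t['rain_mm_plus_4'] + 2:
   cond month  rain_mm  rain_mm_plus_4  rain_mm_plus_4_plus_2
1  rain   Apr      188             192                    194
2  rain   Sep      158             162                    164
value at position 1, column 'rain_mm_plus_4_plus_2' → 164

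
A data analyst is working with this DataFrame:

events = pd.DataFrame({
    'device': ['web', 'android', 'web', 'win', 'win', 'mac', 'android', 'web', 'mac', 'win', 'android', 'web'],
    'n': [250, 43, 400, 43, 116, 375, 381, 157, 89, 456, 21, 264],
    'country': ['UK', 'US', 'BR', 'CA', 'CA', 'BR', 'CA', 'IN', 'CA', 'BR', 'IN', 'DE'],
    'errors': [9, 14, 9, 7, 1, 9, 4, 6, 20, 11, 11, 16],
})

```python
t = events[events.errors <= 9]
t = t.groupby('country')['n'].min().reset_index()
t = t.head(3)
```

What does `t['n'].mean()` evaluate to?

filter rows where errors <= 9:
    device    n country  errors
0      web  250      UK       9
2      web  400      BR       9
3      win   43      CA       7
4      win  116      CA       1
5      mac  375      BR       9
6  android  381      CA       4
7      web  157      IN       6
group by country, min of n:
country
BR    375
CA     43
IN    157
UK    250
Name: n, dtype: int64
reset_index():
  country    n
0      BR  375
1      CA   43
2      IN  157
3      UK  250
take first 3 rows:
  country    n
0      BR  375
1      CA   43
2      IN  157

191.666666667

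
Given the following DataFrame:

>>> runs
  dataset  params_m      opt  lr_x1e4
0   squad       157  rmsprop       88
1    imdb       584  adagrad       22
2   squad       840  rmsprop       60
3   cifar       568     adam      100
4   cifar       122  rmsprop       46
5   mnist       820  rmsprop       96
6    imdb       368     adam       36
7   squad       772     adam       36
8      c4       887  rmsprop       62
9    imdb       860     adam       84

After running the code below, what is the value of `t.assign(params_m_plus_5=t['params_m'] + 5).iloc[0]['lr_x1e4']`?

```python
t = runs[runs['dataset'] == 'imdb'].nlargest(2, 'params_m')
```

84

filter rows where dataset == 'imdb':
  dataset  params_m      opt  lr_x1e4
1    imdb       584  adagrad       22
6    imdb       368     adam       36
9    imdb       860     adam       84
take 2 rows with largest params_m:
  dataset  params_m      opt  lr_x1e4
9    imdb       860     adam       84
1    imdb       584  adagrad       22
add column params_m_plus_5 = t['params_m'] + 5:
  dataset  params_m      opt  lr_x1e4  params_m_plus_5
9    imdb       860     adam       84              865
1    imdb       584  adagrad       22              589
Hence 84.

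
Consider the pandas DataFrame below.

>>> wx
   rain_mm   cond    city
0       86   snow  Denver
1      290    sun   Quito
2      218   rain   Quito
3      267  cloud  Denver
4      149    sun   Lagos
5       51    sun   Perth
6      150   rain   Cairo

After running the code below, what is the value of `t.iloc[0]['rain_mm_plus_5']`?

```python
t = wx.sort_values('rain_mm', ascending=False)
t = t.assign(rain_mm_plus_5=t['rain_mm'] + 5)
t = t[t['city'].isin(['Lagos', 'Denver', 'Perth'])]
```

272

sort by rain_mm descending:
   rain_mm   cond    city
1      290    sun   Quito
3      267  cloud  Denver
2      218   rain   Quito
6      150   rain   Cairo
4      149    sun   Lagos
0       86   snow  Denver
5       51    sun   Perth
add column rain_mm_plus_5 = t['rain_mm'] + 5:
   rain_mm   cond    city  rain_mm_plus_5
1      290    sun   Quito             295
3      267  cloud  Denver             272
2      218   rain   Quito             223
6      150   rain   Cairo             155
4      149    sun   Lagos             154
0       86   snow  Denver              91
5       51    sun   Perth              56
filter rows where city in ['Lagos', 'Denver', 'Perth']:
   rain_mm   cond    city  rain_mm_plus_5
3      267  cloud  Denver             272
4      149    sun   Lagos             154
0       86   snow  Denver              91
5       51    sun   Perth              56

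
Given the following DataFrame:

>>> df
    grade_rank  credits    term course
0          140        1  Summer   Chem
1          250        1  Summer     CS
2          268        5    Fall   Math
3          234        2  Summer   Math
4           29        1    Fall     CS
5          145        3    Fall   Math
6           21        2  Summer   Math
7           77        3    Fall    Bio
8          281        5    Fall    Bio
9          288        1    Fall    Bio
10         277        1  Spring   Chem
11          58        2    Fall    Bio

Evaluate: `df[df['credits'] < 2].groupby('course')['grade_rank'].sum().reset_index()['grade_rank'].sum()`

984

filter rows where credits < 2:
    grade_rank  credits    term course
0          140        1  Summer   Chem
1          250        1  Summer     CS
4           29        1    Fall     CS
9          288        1    Fall    Bio
10         277        1  Spring   Chem
group by course, sum of grade_rank:
course
Bio     288
CS      279
Chem    417
Name: grade_rank, dtype: int64
reset_index():
  course  grade_rank
0    Bio         288
1     CS         279
2   Chem         417
Reading off the sum of column 'grade_rank', we get 984.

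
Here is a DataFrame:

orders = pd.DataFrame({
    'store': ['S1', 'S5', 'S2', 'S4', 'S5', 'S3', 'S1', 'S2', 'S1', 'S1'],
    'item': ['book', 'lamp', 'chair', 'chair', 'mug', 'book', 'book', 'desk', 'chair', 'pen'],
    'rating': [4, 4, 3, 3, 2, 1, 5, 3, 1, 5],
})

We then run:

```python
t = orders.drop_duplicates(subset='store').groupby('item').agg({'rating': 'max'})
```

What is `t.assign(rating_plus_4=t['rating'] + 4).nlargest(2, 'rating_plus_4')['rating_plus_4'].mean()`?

8.0

drop duplicate store (keep=first):
  store   item  rating
0    S1   book       4
1    S5   lamp       4
2    S2  chair       3
3    S4  chair       3
5    S3   book       1
group by item, max of rating:
       rating
item         
book        4
chair       3
lamp        4
add column rating_plus_4 = t['rating'] + 4:
       rating  rating_plus_4
item                        
book        4              8
chair       3              7
lamp        4              8
take 2 rows with largest rating_plus_4:
      rating  rating_plus_4
item                       
book       4              8
lamp       4              8
Taking the mean of column 'rating_plus_4' gives 8.0.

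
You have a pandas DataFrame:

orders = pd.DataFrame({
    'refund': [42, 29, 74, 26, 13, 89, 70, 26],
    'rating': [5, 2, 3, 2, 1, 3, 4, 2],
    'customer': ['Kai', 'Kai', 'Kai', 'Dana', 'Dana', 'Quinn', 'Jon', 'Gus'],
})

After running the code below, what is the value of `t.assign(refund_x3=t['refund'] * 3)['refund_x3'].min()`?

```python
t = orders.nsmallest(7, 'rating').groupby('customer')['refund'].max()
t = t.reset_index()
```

take 7 rows with smallest rating:
   refund  rating customer
4      13       1     Dana
1      29       2      Kai
3      26       2     Dana
7      26       2      Gus
2      74       3      Kai
5      89       3    Quinn
6      70       4      Jon
group by customer, max of refund:
customer
Dana     26
Gus      26
Jon      70
Kai      74
Quinn    89
Name: refund, dtype: int64
reset_index():
  customer  refund
0     Dana      26
1      Gus      26
2      Jon      70
3      Kai      74
4    Quinn      89
add column refund_x3 = t['refund'] * 3:
  customer  refund  refund_x3
0     Dana      26         78
1      Gus      26         78
2      Jon      70        210
3      Kai      74        222
4    Quinn      89        267

78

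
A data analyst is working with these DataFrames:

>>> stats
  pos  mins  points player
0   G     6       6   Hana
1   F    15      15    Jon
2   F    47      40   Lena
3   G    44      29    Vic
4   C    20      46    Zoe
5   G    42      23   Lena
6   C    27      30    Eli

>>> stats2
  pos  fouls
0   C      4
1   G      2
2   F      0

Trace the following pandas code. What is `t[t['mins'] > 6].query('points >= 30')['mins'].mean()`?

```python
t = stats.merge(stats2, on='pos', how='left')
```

merge on 'pos' (how='left') → 7 rows:
  pos  mins  points player  fouls
0   G     6       6   Hana      2
1   F    15      15    Jon      0
2   F    47      40   Lena      0
3   G    44      29    Vic      2
4   C    20      46    Zoe      4
5   G    42      23   Lena      2
6   C    27      30    Eli      4
filter rows where mins > 6:
  pos  mins  points player  fouls
1   F    15      15    Jon      0
2   F    47      40   Lena      0
3   G    44      29    Vic      2
4   C    20      46    Zoe      4
5   G    42      23   Lena      2
6   C    27      30    Eli      4
filter rows where points >= 30:
  pos  mins  points player  fouls
2   F    47      40   Lena      0
4   C    20      46    Zoe      4
6   C    27      30    Eli      4

31.3333333333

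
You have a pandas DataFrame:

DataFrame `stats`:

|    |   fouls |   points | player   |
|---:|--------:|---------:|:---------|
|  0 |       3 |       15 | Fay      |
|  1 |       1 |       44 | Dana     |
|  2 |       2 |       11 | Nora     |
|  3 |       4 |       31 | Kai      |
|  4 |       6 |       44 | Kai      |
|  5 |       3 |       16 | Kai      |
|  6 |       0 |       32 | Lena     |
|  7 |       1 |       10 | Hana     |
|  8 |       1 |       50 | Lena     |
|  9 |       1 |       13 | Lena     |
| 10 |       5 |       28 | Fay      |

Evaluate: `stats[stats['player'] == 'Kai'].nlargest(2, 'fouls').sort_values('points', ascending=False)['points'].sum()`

filter rows where player == 'Kai':
   fouls  points player
3      4      31    Kai
4      6      44    Kai
5      3      16    Kai
take 2 rows with largest fouls:
   fouls  points player
4      6      44    Kai
3      4      31    Kai
sort by points descending:
   fouls  points player
4      6      44    Kai
3      4      31    Kai

75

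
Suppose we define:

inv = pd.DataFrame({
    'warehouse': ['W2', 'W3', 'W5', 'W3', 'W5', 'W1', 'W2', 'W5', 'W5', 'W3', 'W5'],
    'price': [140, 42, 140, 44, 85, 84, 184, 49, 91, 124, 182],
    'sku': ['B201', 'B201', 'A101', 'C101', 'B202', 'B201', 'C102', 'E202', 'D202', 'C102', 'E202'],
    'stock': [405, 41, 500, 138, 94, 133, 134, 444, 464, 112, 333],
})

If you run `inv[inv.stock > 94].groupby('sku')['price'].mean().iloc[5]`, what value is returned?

filter rows where stock > 94:
   warehouse  price   sku  stock
0         W2    140  B201    405
2         W5    140  A101    500
3         W3     44  C101    138
5         W1     84  B201    133
6         W2    184  C102    134
7         W5     49  E202    444
8         W5     91  D202    464
9         W3    124  C102    112
10        W5    182  E202    333
group by sku, mean of price:
sku
A101    140.0
B201    112.0
C101     44.0
C102    154.0
D202     91.0
E202    115.5
Name: price, dtype: float64
Reading off the value at position 5, we get 115.5.

115.5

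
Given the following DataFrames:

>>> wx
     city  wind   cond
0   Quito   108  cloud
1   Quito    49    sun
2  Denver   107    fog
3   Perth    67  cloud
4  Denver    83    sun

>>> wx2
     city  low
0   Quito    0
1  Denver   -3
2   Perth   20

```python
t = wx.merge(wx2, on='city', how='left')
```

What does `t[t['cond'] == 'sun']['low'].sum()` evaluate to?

merge on 'city' (how='left') → 5 rows:
     city  wind   cond  low
0   Quito   108  cloud    0
1   Quito    49    sun    0
2  Denver   107    fog   -3
3   Perth    67  cloud   20
4  Denver    83    sun   -3
filter rows where cond == 'sun':
     city  wind cond  low
1   Quito    49  sun    0
4  Denver    83  sun   -3

-3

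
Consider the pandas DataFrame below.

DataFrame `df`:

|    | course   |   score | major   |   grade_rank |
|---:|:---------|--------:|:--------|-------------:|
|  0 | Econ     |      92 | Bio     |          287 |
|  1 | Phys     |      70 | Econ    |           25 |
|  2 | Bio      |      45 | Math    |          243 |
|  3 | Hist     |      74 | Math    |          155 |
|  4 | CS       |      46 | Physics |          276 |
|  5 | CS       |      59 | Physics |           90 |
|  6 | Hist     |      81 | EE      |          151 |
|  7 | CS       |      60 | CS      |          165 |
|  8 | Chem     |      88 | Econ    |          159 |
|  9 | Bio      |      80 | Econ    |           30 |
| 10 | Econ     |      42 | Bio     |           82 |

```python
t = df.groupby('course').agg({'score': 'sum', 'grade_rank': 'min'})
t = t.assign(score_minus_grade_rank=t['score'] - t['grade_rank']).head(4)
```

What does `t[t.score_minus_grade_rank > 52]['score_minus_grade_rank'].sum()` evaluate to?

group by course: sum(score), min(grade_rank):
        score  grade_rank
course                   
Bio       125          30
CS        165          90
Chem       88         159
Econ      134          82
Hist      155         151
Phys       70          25
add column score_minus_grade_rank = t['score'] - t['grade_rank']:
        score  grade_rank  score_minus_grade_rank
course                                           
Bio       125          30                      95
CS        165          90                      75
Chem       88         159                     -71
Econ      134          82                      52
Hist      155         151                       4
Phys       70          25                      45
take first 4 rows:
        score  grade_rank  score_minus_grade_rank
course                                           
Bio       125          30                      95
CS        165          90                      75
Chem       88         159                     -71
Econ      134          82                      52
filter rows where score_minus_grade_rank > 52:
        score  grade_rank  score_minus_grade_rank
course                                           
Bio       125          30                      95
CS        165          90                      75
Finally, sum of column 'score_minus_grade_rank' = 170.

170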